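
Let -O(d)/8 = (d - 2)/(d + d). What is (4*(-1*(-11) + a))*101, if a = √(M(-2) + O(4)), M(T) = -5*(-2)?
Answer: 4444 + 808*√2 ≈ 5586.7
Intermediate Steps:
O(d) = -4*(-2 + d)/d (O(d) = -8*(d - 2)/(d + d) = -8*(-2 + d)/(2*d) = -8*(-2 + d)*1/(2*d) = -4*(-2 + d)/d)
M(T) = 10
a = 2*√2 (a = √(10 + (-4 + 8/4)) = √(10 + (-4 + 8*(¼))) = √(10 + (-4 + 2)) = √(10 - 2) = √8 = 2*√2 ≈ 2.8284)
(4*(-1*(-11) + a))*101 = (4*(-1*(-11) + 2*√2))*101 = (4*(11 + 2*√2))*101 = (44 + 8*√2)*101 = 4444 + 808*√2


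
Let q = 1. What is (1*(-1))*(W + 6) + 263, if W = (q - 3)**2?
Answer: 253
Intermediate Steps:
W = 4 (W = (1 - 3)**2 = (-2)**2 = 4)
(1*(-1))*(W + 6) + 263 = (1*(-1))*(4 + 6) + 263 = -1*10 + 263 = -10 + 263 = 253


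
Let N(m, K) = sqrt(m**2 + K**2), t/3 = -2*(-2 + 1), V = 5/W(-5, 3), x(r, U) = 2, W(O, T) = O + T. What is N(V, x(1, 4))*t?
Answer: 3*sqrt(41) ≈ 19.209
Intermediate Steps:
V = -5/2 (V = 5/(-5 + 3) = 5/(-2) = 5*(-1/2) = -5/2 ≈ -2.5000)
t = 6 (t = 3*(-2*(-2 + 1)) = 3*(-2*(-1)) = 3*2 = 6)
N(m, K) = sqrt(K**2 + m**2)
N(V, x(1, 4))*t = sqrt(2**2 + (-5/2)**2)*6 = sqrt(4 + 25/4)*6 = sqrt(41/4)*6 = (sqrt(41)/2)*6 = 3*sqrt(41)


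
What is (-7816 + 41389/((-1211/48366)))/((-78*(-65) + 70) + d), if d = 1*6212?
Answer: -1005642775/6873636 ≈ -146.30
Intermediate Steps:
d = 6212
(-7816 + 41389/((-1211/48366)))/((-78*(-65) + 70) + d) = (-7816 + 41389/((-1211/48366)))/((-78*(-65) + 70) + 6212) = (-7816 + 41389/((-1211*1/48366)))/((5070 + 70) + 6212) = (-7816 + 41389/(-1211/48366))/(5140 + 6212) = (-7816 + 41389*(-48366/1211))/11352 = (-7816 - 2001820374/1211)*(1/11352) = -2011285550/1211*1/11352 = -1005642775/6873636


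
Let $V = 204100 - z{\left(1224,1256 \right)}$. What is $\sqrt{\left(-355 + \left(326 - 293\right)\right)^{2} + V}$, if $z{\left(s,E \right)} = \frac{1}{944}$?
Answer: $\frac{\sqrt{17142337605}}{236} \approx 554.78$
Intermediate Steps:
$z{\left(s,E \right)} = \frac{1}{944}$
$V = \frac{192670399}{944}$ ($V = 204100 - \frac{1}{944} = \frac{192670399}{944} \approx 2.041 \cdot 10^{5}$)
$\sqrt{\left(-355 + \left(326 - 293\right)\right)^{2} + V} = \sqrt{\left(-355 + \left(326 - 293\right)\right)^{2} + \frac{192670399}{944}} = \sqrt{\left(-355 + 33\right)^{2} + \frac{192670399}{944}} = \sqrt{\left(-322\right)^{2} + \frac{192670399}{944}} = \sqrt{103684 + \frac{192670399}{944}} = \sqrt{\frac{290548095}{944}} = \frac{\sqrt{17142337605}}{236}$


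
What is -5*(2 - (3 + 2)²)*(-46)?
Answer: -5290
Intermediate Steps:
-5*(2 - (3 + 2)²)*(-46) = -5*(2 - 1*5²)*(-46) = -5*(2 - 1*25)*(-46) = -5*(2 - 25)*(-46) = -5*(-23)*(-46) = 115*(-46) = -5290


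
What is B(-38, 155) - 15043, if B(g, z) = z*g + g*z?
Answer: -26823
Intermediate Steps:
B(g, z) = 2*g*z (B(g, z) = g*z + g*z = 2*g*z)
B(-38, 155) - 15043 = 2*(-38)*155 - 15043 = -11780 - 15043 = -26823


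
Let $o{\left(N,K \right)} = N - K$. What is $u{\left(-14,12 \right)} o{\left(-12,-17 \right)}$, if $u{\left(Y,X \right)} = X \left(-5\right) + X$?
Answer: $-240$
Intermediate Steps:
$u{\left(Y,X \right)} = - 4 X$ ($u{\left(Y,X \right)} = - 5 X + X = - 4 X$)
$u{\left(-14,12 \right)} o{\left(-12,-17 \right)} = \left(-4\right) 12 \left(-12 - -17\right) = - 48 \left(-12 + 17\right) = \left(-48\right) 5 = -240$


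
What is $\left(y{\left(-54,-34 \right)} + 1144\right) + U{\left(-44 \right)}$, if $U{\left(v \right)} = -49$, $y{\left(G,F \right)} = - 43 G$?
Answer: $3417$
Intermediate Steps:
$\left(y{\left(-54,-34 \right)} + 1144\right) + U{\left(-44 \right)} = \left(\left(-43\right) \left(-54\right) + 1144\right) - 49 = \left(2322 + 1144\right) - 49 = 3466 - 49 = 3417$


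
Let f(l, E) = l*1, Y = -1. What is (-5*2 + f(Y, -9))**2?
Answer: 121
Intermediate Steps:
f(l, E) = l
(-5*2 + f(Y, -9))**2 = (-5*2 - 1)**2 = (-10 - 1)**2 = (-11)**2 = 121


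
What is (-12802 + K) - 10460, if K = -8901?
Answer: -32163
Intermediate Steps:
(-12802 + K) - 10460 = (-12802 - 8901) - 10460 = -21703 - 10460 = -32163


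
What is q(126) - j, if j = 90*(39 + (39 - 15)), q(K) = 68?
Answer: -5602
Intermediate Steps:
j = 5670 (j = 90*(39 + 24) = 90*63 = 5670)
q(126) - j = 68 - 1*5670 = 68 - 5670 = -5602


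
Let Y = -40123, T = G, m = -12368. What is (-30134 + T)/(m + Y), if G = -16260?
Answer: 46394/52491 ≈ 0.88385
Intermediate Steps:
T = -16260
(-30134 + T)/(m + Y) = (-30134 - 16260)/(-12368 - 40123) = -46394/(-52491) = -46394*(-1/52491) = 46394/52491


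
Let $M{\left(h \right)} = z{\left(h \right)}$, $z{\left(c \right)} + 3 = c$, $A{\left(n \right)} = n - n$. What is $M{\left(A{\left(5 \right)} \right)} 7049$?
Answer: $-21147$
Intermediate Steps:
$A{\left(n \right)} = 0$
$z{\left(c \right)} = -3 + c$
$M{\left(h \right)} = -3 + h$
$M{\left(A{\left(5 \right)} \right)} 7049 = \left(-3 + 0\right) 7049 = \left(-3\right) 7049 = -21147$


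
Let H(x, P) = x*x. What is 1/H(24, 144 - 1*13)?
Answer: 1/576 ≈ 0.0017361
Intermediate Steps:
H(x, P) = x²
1/H(24, 144 - 1*13) = 1/(24²) = 1/576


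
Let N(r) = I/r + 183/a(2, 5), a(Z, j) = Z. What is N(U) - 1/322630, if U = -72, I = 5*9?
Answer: 117276001/1290520 ≈ 90.875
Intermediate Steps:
I = 45
N(r) = 183/2 + 45/r (N(r) = 45/r + 183/2 = 183/2 + 45/r)
N(U) - 1/322630 = (183/2 + 45/(-72)) - 1/322630 = (183/2 + 45*(-1/72)) - 1*1/322630 = (183/2 - 5/8) - 1/322630 = 727/8 - 1/322630 = 117276001/1290520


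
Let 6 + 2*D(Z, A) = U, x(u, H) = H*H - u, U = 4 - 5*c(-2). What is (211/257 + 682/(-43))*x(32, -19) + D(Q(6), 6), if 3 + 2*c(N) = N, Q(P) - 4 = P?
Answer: -218488445/44204 ≈ -4942.7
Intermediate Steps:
Q(P) = 4 + P
c(N) = -3/2 + N/2
U = 33/2 (U = 4 - 5*(-3/2 + (1/2)*(-2)) = 4 - 5*(-3/2 - 1) = 4 - 5*(-5/2) = 4 + 25/2 = 33/2 ≈ 16.500)
x(u, H) = H**2 - u
D(Z, A) = 21/4 (D(Z, A) = -3 + (1/2)*(33/2) = -3 + 33/4 = 21/4)
(211/257 + 682/(-43))*x(32, -19) + D(Q(6), 6) = (211/257 + 682/(-43))*((-19)**2 - 1*32) + 21/4 = (211*(1/257) + 682*(-1/43))*(361 - 32) + 21/4 = (211/257 - 682/43)*329 + 21/4 = -166201/11051*329 + 21/4 = -54680129/11051 + 21/4 = -218488445/44204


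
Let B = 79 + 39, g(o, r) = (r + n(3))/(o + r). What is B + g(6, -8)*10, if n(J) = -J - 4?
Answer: 193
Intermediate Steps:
n(J) = -4 - J
g(o, r) = (-7 + r)/(o + r) (g(o, r) = (r + (-4 - 1*3))/(o + r) = (r + (-4 - 3))/(o + r) = (r - 7)/(o + r) = (-7 + r)/(o + r))
B = 118
B + g(6, -8)*10 = 118 + ((-7 - 8)/(6 - 8))*10 = 118 + (-15/(-2))*10 = 118 - 1/2*(-15)*10 = 118 + (15/2)*10 = 118 + 75 = 193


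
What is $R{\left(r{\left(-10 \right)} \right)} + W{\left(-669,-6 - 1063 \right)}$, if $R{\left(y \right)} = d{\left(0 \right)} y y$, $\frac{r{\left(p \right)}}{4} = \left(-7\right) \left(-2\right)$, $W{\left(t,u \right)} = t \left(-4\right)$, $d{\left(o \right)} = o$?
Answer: $2676$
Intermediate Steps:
$W{\left(t,u \right)} = - 4 t$
$r{\left(p \right)} = 56$ ($r{\left(p \right)} = 4 \left(\left(-7\right) \left(-2\right)\right) = 4 \cdot 14 = 56$)
$R{\left(y \right)} = 0$ ($R{\left(y \right)} = 0 y y = 0 y = 0$)
$R{\left(r{\left(-10 \right)} \right)} + W{\left(-669,-6 - 1063 \right)} = 0 - -2676 = 0 + 2676 = 2676$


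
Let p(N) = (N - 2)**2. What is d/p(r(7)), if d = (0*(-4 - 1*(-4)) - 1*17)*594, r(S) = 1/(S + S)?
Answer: -73304/27 ≈ -2715.0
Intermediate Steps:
r(S) = 1/(2*S)
p(N) = (-2 + N)**2
d = -10098 (d = (0*(-4 + 4) - 17)*594 = (0*0 - 17)*594 = (0 - 17)*594 = -17*594 = -10098)
d/p(r(7)) = -10098/(-2 + (1/2)/7)**2 = -10098/(-2 + (1/2)*(1/7))**2 = -10098/(-2 + 1/14)**2 = -10098/((-27/14)**2) = -10098/729/196 = -10098*196/729 = -73304/27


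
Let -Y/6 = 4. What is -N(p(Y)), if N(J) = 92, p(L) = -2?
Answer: -92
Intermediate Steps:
Y = -24 (Y = -6*4 = -24)
-N(p(Y)) = -1*92 = -92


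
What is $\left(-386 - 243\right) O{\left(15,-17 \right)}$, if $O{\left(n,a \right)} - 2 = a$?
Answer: $9435$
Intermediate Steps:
$O{\left(n,a \right)} = 2 + a$
$\left(-386 - 243\right) O{\left(15,-17 \right)} = \left(-386 - 243\right) \left(2 - 17\right) = \left(-629\right) \left(-15\right) = 9435$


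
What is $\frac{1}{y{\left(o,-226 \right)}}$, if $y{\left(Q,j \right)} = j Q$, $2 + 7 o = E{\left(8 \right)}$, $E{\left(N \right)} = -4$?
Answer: $\frac{7}{1356} \approx 0.0051622$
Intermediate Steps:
$o = - \frac{6}{7}$ ($o = - \frac{2}{7} + \frac{1}{7} \left(-4\right) = - \frac{2}{7} - \frac{4}{7} = - \frac{6}{7} \approx -0.85714$)
$y{\left(Q,j \right)} = Q j$
$\frac{1}{y{\left(o,-226 \right)}} = \frac{1}{\left(- \frac{6}{7}\right) \left(-226\right)} = \frac{1}{\frac{1356}{7}} = \frac{7}{1356}$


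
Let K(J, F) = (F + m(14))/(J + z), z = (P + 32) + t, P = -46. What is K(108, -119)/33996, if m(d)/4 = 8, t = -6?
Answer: -29/997216 ≈ -2.9081e-5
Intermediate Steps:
m(d) = 32 (m(d) = 4*8 = 32)
z = -20 (z = (-46 + 32) - 6 = -14 - 6 = -20)
K(J, F) = (32 + F)/(-20 + J) (K(J, F) = (F + 32)/(J - 20) = (32 + F)/(-20 + J))
K(108, -119)/33996 = ((32 - 119)/(-20 + 108))/33996 = (-87/88)*(1/33996) = ((1/88)*(-87))*(1/33996) = -87/88*1/33996 = -29/997216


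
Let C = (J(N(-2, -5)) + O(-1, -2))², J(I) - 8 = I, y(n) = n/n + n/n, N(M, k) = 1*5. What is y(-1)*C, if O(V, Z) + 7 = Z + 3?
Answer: 98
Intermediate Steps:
N(M, k) = 5
y(n) = 2 (y(n) = 1 + 1 = 2)
O(V, Z) = -4 + Z (O(V, Z) = -7 + (Z + 3) = -7 + (3 + Z) = -4 + Z)
J(I) = 8 + I
C = 49 (C = ((8 + 5) + (-4 - 2))² = (13 - 6)² = 7² = 49)
y(-1)*C = 2*49 = 98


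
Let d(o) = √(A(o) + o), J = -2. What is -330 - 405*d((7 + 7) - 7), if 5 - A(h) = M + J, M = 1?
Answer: -330 - 405*√13 ≈ -1790.2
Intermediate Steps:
A(h) = 6 (A(h) = 5 - (1 - 2) = 5 - 1*(-1) = 5 + 1 = 6)
d(o) = √(6 + o)
-330 - 405*d((7 + 7) - 7) = -330 - 405*√(6 + ((7 + 7) - 7)) = -330 - 405*√(6 + (14 - 7)) = -330 - 405*√(6 + 7) = -330 - 405*√13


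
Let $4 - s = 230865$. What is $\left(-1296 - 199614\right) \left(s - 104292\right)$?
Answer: $67335589230$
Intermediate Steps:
$s = -230861$ ($s = 4 - 230865 = -230861$)
$\left(-1296 - 199614\right) \left(s - 104292\right) = \left(-1296 - 199614\right) \left(-230861 - 104292\right) = \left(-200910\right) \left(-335153\right) = 67335589230$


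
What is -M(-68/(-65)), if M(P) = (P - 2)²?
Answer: -3844/4225 ≈ -0.90982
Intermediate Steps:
M(P) = (-2 + P)²
-M(-68/(-65)) = -(-2 - 68/(-65))² = -(-2 - 68*(-1/65))² = -(-2 + 68/65)² = -(-62/65)² = -1*3844/4225 = -3844/4225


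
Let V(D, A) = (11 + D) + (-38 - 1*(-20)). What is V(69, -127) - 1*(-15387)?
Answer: 15449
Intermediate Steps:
V(D, A) = -7 + D (V(D, A) = (11 + D) + (-38 + 20) = (11 + D) - 18 = -7 + D)
V(69, -127) - 1*(-15387) = (-7 + 69) - 1*(-15387) = 62 + 15387 = 15449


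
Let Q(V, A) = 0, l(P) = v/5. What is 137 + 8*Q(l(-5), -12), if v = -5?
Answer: 137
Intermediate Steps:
l(P) = -1 (l(P) = -5/5 = -5*⅕ = -1)
137 + 8*Q(l(-5), -12) = 137 + 8*0 = 137 + 0 = 137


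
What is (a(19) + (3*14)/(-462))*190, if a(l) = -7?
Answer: -14820/11 ≈ -1347.3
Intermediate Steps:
(a(19) + (3*14)/(-462))*190 = (-7 + (3*14)/(-462))*190 = (-7 + 42*(-1/462))*190 = (-7 - 1/11)*190 = -78/11*190 = -14820/11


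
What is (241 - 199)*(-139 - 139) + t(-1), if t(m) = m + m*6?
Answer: -11683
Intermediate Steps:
t(m) = 7*m (t(m) = m + 6*m = 7*m)
(241 - 199)*(-139 - 139) + t(-1) = (241 - 199)*(-139 - 139) + 7*(-1) = 42*(-278) - 7 = -11676 - 7 = -11683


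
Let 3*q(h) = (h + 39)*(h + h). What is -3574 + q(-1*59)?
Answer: -8362/3 ≈ -2787.3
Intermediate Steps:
q(h) = 2*h*(39 + h)/3 (q(h) = ((h + 39)*(h + h))/3 = ((39 + h)*(2*h))/3 = (2*h*(39 + h))/3 = 2*h*(39 + h)/3)
-3574 + q(-1*59) = -3574 + 2*(-1*59)*(39 - 1*59)/3 = -3574 + (⅔)*(-59)*(39 - 59) = -3574 + (⅔)*(-59)*(-20) = -3574 + 2360/3 = -8362/3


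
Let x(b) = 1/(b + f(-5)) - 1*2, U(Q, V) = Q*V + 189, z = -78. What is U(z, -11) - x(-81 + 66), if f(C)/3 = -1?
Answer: 18883/18 ≈ 1049.1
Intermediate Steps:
f(C) = -3 (f(C) = 3*(-1) = -3)
U(Q, V) = 189 + Q*V
x(b) = -2 + 1/(-3 + b) (x(b) = 1/(b - 3) - 1*2 = 1/(-3 + b) - 2 = -2 + 1/(-3 + b))
U(z, -11) - x(-81 + 66) = (189 - 78*(-11)) - (7 - 2*(-81 + 66))/(-3 + (-81 + 66)) = (189 + 858) - (7 - 2*(-15))/(-3 - 15) = 1047 - (7 + 30)/(-18) = 1047 - (-1)*37/18 = 1047 - 1*(-37/18) = 1047 + 37/18 = 18883/18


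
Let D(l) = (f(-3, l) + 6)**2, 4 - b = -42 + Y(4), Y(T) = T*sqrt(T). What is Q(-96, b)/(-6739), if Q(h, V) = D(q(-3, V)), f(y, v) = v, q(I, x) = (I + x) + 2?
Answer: -1849/6739 ≈ -0.27437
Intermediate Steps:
Y(T) = T**(3/2)
q(I, x) = 2 + I + x
b = 38 (b = 4 - (-42 + 4**(3/2)) = 4 - (-42 + 8) = 4 - 1*(-34) = 4 + 34 = 38)
D(l) = (6 + l)**2 (D(l) = (l + 6)**2 = (6 + l)**2)
Q(h, V) = (5 + V)**2 (Q(h, V) = (6 + (2 - 3 + V))**2 = (6 + (-1 + V))**2 = (5 + V)**2)
Q(-96, b)/(-6739) = (5 + 38)**2/(-6739) = 43**2*(-1/6739) = 1849*(-1/6739) = -1849/6739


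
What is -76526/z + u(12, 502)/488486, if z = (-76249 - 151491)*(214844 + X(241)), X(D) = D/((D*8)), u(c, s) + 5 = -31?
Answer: -1724047757354/23900936601519365 ≈ -7.2133e-5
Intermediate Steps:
u(c, s) = -36 (u(c, s) = -5 - 31 = -36)
X(D) = ⅛ (X(D) = D/((8*D)) = D*(1/(8*D)) = ⅛)
z = -97857202055/2 (z = (-76249 - 151491)*(214844 + ⅛) = -227740*1718753/8 = -97857202055/2 ≈ -4.8929e+10)
-76526/z + u(12, 502)/488486 = -76526/(-97857202055/2) - 36/488486 = -76526*(-2/97857202055) - 36*1/488486 = 153052/97857202055 - 18/244243 = -1724047757354/23900936601519365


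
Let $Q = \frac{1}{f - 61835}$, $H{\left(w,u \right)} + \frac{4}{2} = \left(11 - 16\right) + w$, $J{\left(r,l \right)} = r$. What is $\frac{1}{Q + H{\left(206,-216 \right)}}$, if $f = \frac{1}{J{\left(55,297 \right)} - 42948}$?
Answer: $\frac{2652288656}{527805399651} \approx 0.0050251$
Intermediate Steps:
$H{\left(w,u \right)} = -7 + w$ ($H{\left(w,u \right)} = -2 + \left(\left(11 - 16\right) + w\right) = -2 + \left(-5 + w\right) = -7 + w$)
$f = - \frac{1}{42893}$ ($f = \frac{1}{55 - 42948} = \frac{1}{-42893} = - \frac{1}{42893} \approx -2.3314 \cdot 10^{-5}$)
$Q = - \frac{42893}{2652288656}$ ($Q = \frac{1}{- \frac{1}{42893} - 61835} = \frac{1}{- \frac{2652288656}{42893}} = - \frac{42893}{2652288656} \approx -1.6172 \cdot 10^{-5}$)
$\frac{1}{Q + H{\left(206,-216 \right)}} = \frac{1}{- \frac{42893}{2652288656} + \left(-7 + 206\right)} = \frac{1}{- \frac{42893}{2652288656} + 199} = \frac{1}{\frac{527805399651}{2652288656}} = \frac{2652288656}{527805399651}$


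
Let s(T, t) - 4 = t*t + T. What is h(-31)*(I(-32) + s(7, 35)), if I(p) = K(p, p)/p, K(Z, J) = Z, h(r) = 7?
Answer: 8659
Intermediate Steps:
s(T, t) = 4 + T + t² (s(T, t) = 4 + (t*t + T) = 4 + (t² + T) = 4 + (T + t²) = 4 + T + t²)
I(p) = 1 (I(p) = p/p = 1)
h(-31)*(I(-32) + s(7, 35)) = 7*(1 + (4 + 7 + 35²)) = 7*(1 + (4 + 7 + 1225)) = 7*(1 + 1236) = 7*1237 = 8659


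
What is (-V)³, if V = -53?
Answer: 148877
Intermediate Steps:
(-V)³ = (-1*(-53))³ = 53³ = 148877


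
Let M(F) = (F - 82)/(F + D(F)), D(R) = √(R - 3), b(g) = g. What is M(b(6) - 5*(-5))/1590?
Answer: -527/494490 + 17*√7/247245 ≈ -0.00088383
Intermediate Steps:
D(R) = √(-3 + R)
M(F) = (-82 + F)/(F + √(-3 + F)) (M(F) = (F - 82)/(F + √(-3 + F)) = (-82 + F)/(F + √(-3 + F)))
M(b(6) - 5*(-5))/1590 = ((-82 + (6 - 5*(-5)))/((6 - 5*(-5)) + √(-3 + (6 - 5*(-5)))))/1590 = ((-82 + (6 + 25))/((6 + 25) + √(-3 + (6 + 25))))*(1/1590) = ((-82 + 31)/(31 + √(-3 + 31)))*(1/1590) = (-51/(31 + √28))*(1/1590) = (-51/(31 + 2*√7))*(1/1590) = -51/(31 + 2*√7)*(1/1590) = -17/(530*(31 + 2*√7))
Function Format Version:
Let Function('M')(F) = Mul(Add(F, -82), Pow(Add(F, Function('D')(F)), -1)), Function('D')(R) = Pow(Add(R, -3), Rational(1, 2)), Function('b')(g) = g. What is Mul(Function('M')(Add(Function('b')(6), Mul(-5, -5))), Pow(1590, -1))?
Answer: Add(Rational(-527, 494490), Mul(Rational(17, 247245), Pow(7, Rational(1, 2)))) ≈ -0.00088383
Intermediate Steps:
Function('D')(R) = Pow(Add(-3, R), Rational(1, 2))
Function('M')(F) = Mul(Pow(Add(F, Pow(Add(-3, F), Rational(1, 2))), -1), Add(-82, F)) (Function('M')(F) = Mul(Add(F, -82), Pow(Add(F, Pow(Add(-3, F), Rational(1, 2))), -1)) = Mul(Add(-82, F), Pow(Add(F, Pow(Add(-3, F), Rational(1, 2))), -1)) = Mul(Pow(Add(F, Pow(Add(-3, F), Rational(1, 2))), -1), Add(-82, F)))
Mul(Function('M')(Add(Function('b')(6), Mul(-5, -5))), Pow(1590, -1)) = Mul(Mul(Pow(Add(Add(6, Mul(-5, -5)), Pow(Add(-3, Add(6, Mul(-5, -5))), Rational(1, 2))), -1), Add(-82, Add(6, Mul(-5, -5)))), Pow(1590, -1)) = Mul(Mul(Pow(Add(Add(6, 25), Pow(Add(-3, Add(6, 25)), Rational(1, 2))), -1), Add(-82, Add(6, 25))), Rational(1, 1590)) = Mul(Mul(Pow(Add(31, Pow(Add(-3, 31), Rational(1, 2))), -1), Add(-82, 31)), Rational(1, 1590)) = Mul(Mul(Pow(Add(31, Pow(28, Rational(1, 2))), -1), -51), Rational(1, 1590)) = Mul(Mul(Pow(Add(31, Mul(2, Pow(7, Rational(1, 2)))), -1), -51), Rational(1, 1590)) = Mul(Mul(-51, Pow(Add(31, Mul(2, Pow(7, Rational(1, 2)))), -1)), Rational(1, 1590)) = Mul(Rational(-17, 530), Pow(Add(31, Mul(2, Pow(7, Rational(1, 2)))), -1))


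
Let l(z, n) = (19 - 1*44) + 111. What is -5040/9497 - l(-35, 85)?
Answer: -821782/9497 ≈ -86.531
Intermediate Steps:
l(z, n) = 86 (l(z, n) = (19 - 44) + 111 = -25 + 111 = 86)
-5040/9497 - l(-35, 85) = -5040/9497 - 1*86 = -5040*1/9497 - 86 = -5040/9497 - 86 = -821782/9497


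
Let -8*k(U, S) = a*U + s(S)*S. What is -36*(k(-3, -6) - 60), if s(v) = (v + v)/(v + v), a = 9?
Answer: 4023/2 ≈ 2011.5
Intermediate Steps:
s(v) = 1 (s(v) = (2*v)/((2*v)) = (2*v)*(1/(2*v)) = 1)
k(U, S) = -9*U/8 - S/8 (k(U, S) = -(9*U + 1*S)/8 = -(9*U + S)/8 = -(S + 9*U)/8 = -9*U/8 - S/8)
-36*(k(-3, -6) - 60) = -36*((-9/8*(-3) - ⅛*(-6)) - 60) = -36*((27/8 + ¾) - 60) = -36*(33/8 - 60) = -36*(-447/8) = 4023/2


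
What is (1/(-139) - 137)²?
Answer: 362673936/19321 ≈ 18771.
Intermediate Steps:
(1/(-139) - 137)² = (-1/139 - 137)² = (-19044/139)² = 362673936/19321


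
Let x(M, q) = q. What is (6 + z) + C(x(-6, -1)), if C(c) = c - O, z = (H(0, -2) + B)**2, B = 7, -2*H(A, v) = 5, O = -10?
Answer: 141/4 ≈ 35.250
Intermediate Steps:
H(A, v) = -5/2 (H(A, v) = -1/2*5 = -5/2)
z = 81/4 (z = (-5/2 + 7)**2 = (9/2)**2 = 81/4 ≈ 20.250)
C(c) = 10 + c (C(c) = c - 1*(-10) = c + 10 = 10 + c)
(6 + z) + C(x(-6, -1)) = (6 + 81/4) + (10 - 1) = 105/4 + 9 = 141/4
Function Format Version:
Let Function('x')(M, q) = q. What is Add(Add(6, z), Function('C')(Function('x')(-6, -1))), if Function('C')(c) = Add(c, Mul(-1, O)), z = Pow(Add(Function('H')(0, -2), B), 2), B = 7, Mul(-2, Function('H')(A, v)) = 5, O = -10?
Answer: Rational(141, 4) ≈ 35.250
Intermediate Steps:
Function('H')(A, v) = Rational(-5, 2) (Function('H')(A, v) = Mul(Rational(-1, 2), 5) = Rational(-5, 2))
z = Rational(81, 4) (z = Pow(Add(Rational(-5, 2), 7), 2) = Pow(Rational(9, 2), 2) = Rational(81, 4) ≈ 20.250)
Function('C')(c) = Add(10, c) (Function('C')(c) = Add(c, Mul(-1, -10)) = Add(c, 10) = Add(10, c))
Add(Add(6, z), Function('C')(Function('x')(-6, -1))) = Add(Add(6, Rational(81, 4)), Add(10, -1)) = Add(Rational(105, 4), 9) = Rational(141, 4)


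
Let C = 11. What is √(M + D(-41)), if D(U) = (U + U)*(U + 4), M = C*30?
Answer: 58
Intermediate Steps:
M = 330 (M = 11*30 = 330)
D(U) = 2*U*(4 + U) (D(U) = (2*U)*(4 + U) = 2*U*(4 + U))
√(M + D(-41)) = √(330 + 2*(-41)*(4 - 41)) = √(330 + 2*(-41)*(-37)) = √(330 + 3034) = √3364 = 58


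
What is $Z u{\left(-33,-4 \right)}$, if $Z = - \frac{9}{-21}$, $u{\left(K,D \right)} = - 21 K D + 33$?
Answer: $- \frac{8217}{7} \approx -1173.9$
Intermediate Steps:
$u{\left(K,D \right)} = 33 - 21 D K$ ($u{\left(K,D \right)} = - 21 D K + 33 = 33 - 21 D K$)
$Z = \frac{3}{7}$ ($Z = \left(-9\right) \left(- \frac{1}{21}\right) = \frac{3}{7} \approx 0.42857$)
$Z u{\left(-33,-4 \right)} = \frac{3 \left(33 - \left(-84\right) \left(-33\right)\right)}{7} = \frac{3 \left(33 - 2772\right)}{7} = \frac{3}{7} \left(-2739\right) = - \frac{8217}{7}$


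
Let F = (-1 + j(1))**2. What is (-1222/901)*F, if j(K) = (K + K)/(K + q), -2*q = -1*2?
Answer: 0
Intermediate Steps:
q = 1 (q = -(-1)*2/2 = -1/2*(-2) = 1)
j(K) = 2*K/(1 + K) (j(K) = (K + K)/(K + 1) = (2*K)/(1 + K) = 2*K/(1 + K))
F = 0 (F = (-1 + 2*1/(1 + 1))**2 = (-1 + 2*1/2)**2 = (-1 + 2*1*(1/2))**2 = (-1 + 1)**2 = 0**2 = 0)
(-1222/901)*F = -1222/901*0 = 0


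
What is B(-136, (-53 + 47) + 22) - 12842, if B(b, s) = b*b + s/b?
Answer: 96116/17 ≈ 5653.9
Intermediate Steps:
B(b, s) = b² + s/b
B(-136, (-53 + 47) + 22) - 12842 = (((-53 + 47) + 22) + (-136)³)/(-136) - 12842 = -((-6 + 22) - 2515456)/136 - 12842 = -(16 - 2515456)/136 - 12842 = -1/136*(-2515440) - 12842 = 314430/17 - 12842 = 96116/17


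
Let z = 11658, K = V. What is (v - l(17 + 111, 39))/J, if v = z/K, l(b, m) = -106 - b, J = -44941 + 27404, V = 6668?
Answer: -785985/58468358 ≈ -0.013443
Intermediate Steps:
K = 6668
J = -17537
v = 5829/3334 (v = 11658/6668 = 11658*(1/6668) = 5829/3334 ≈ 1.7484)
(v - l(17 + 111, 39))/J = (5829/3334 - (-106 - (17 + 111)))/(-17537) = (5829/3334 - (-106 - 1*128))*(-1/17537) = (5829/3334 - (-106 - 128))*(-1/17537) = (5829/3334 - 1*(-234))*(-1/17537) = (5829/3334 + 234)*(-1/17537) = (785985/3334)*(-1/17537) = -785985/58468358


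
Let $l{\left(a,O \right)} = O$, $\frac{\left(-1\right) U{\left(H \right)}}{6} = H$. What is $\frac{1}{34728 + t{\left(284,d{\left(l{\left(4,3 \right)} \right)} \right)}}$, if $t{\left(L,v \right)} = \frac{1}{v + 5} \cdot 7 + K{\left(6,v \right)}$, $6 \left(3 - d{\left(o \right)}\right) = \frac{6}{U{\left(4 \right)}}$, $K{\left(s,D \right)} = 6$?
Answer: $\frac{193}{6703830} \approx 2.879 \cdot 10^{-5}$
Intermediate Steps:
$U{\left(H \right)} = - 6 H$
$d{\left(o \right)} = \frac{73}{24}$ ($d{\left(o \right)} = 3 - \frac{6 \frac{1}{\left(-6\right) 4}}{6} = 3 - \frac{6 \frac{1}{-24}}{6} = 3 - \frac{6 \left(- \frac{1}{24}\right)}{6} = 3 - - \frac{1}{24} = 3 + \frac{1}{24} = \frac{73}{24}$)
$t{\left(L,v \right)} = 6 + \frac{7}{5 + v}$ ($t{\left(L,v \right)} = \frac{1}{v + 5} \cdot 7 + 6 = \frac{1}{5 + v} 7 + 6 = \frac{7}{5 + v} + 6 = 6 + \frac{7}{5 + v}$)
$\frac{1}{34728 + t{\left(284,d{\left(l{\left(4,3 \right)} \right)} \right)}} = \frac{1}{34728 + \frac{37 + 6 \cdot \frac{73}{24}}{5 + \frac{73}{24}}} = \frac{1}{34728 + \frac{37 + \frac{73}{4}}{\frac{193}{24}}} = \frac{1}{34728 + \frac{24}{193} \cdot \frac{221}{4}} = \frac{1}{34728 + \frac{1326}{193}} = \frac{1}{\frac{6703830}{193}} = \frac{193}{6703830}$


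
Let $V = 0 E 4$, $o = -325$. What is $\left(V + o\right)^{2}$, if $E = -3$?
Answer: $105625$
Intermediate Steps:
$V = 0$ ($V = 0 \left(-3\right) 4 = 0 \cdot 4 = 0$)
$\left(V + o\right)^{2} = \left(0 - 325\right)^{2} = \left(-325\right)^{2} = 105625$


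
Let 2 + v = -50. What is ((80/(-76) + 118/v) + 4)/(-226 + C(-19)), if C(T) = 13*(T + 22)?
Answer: -335/92378 ≈ -0.0036264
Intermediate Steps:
v = -52 (v = -2 - 50 = -52)
C(T) = 286 + 13*T (C(T) = 13*(22 + T) = 286 + 13*T)
((80/(-76) + 118/v) + 4)/(-226 + C(-19)) = ((80/(-76) + 118/(-52)) + 4)/(-226 + (286 + 13*(-19))) = ((80*(-1/76) + 118*(-1/52)) + 4)/(-226 + (286 - 247)) = ((-20/19 - 59/26) + 4)/(-226 + 39) = (-1641/494 + 4)/(-187) = (335/494)*(-1/187) = -335/92378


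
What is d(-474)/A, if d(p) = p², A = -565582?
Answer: -112338/282791 ≈ -0.39725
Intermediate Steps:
d(-474)/A = (-474)²/(-565582) = 224676*(-1/565582) = -112338/282791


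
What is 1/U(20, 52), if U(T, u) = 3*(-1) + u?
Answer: 1/49 ≈ 0.020408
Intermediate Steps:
U(T, u) = -3 + u
1/U(20, 52) = 1/(-3 + 52) = 1/49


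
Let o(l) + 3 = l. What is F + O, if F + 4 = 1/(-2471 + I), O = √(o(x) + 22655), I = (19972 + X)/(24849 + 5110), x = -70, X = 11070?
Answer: -296020547/73997647 + √22582 ≈ 146.27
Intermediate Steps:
o(l) = -3 + l
I = 31042/29959 (I = (19972 + 11070)/(24849 + 5110) = 31042/29959 ≈ 1.0361)
O = √22582 (O = √((-3 - 70) + 22655) = √(-73 + 22655) = √22582 ≈ 150.27)
F = -296020547/73997647 (F = -4 + 1/(-2471 + 31042/29959) = -4 + 1/(-73997647/29959) = -4 - 29959/73997647 = -296020547/73997647 ≈ -4.0004)
F + O = -296020547/73997647 + √22582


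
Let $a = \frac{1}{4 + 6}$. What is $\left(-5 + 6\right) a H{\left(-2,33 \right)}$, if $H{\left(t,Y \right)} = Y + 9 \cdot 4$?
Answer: $\frac{69}{10} \approx 6.9$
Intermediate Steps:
$a = \frac{1}{10} \approx 0.1$
$H{\left(t,Y \right)} = 36 + Y$ ($H{\left(t,Y \right)} = Y + 36 = 36 + Y$)
$\left(-5 + 6\right) a H{\left(-2,33 \right)} = \left(-5 + 6\right) \frac{1}{10} \left(36 + 33\right) = 1 \cdot \frac{1}{10} \cdot 69 = \frac{1}{10} \cdot 69 = \frac{69}{10}$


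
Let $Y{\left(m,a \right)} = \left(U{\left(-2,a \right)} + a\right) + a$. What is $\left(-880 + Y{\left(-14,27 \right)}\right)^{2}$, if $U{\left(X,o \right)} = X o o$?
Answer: $5216656$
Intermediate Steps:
$U{\left(X,o \right)} = X o^{2}$
$Y{\left(m,a \right)} = - 2 a^{2} + 2 a$ ($Y{\left(m,a \right)} = \left(- 2 a^{2} + a\right) + a = \left(a - 2 a^{2}\right) + a = - 2 a^{2} + 2 a$)
$\left(-880 + Y{\left(-14,27 \right)}\right)^{2} = \left(-880 + 2 \cdot 27 \left(1 - 27\right)\right)^{2} = \left(-880 + 2 \cdot 27 \left(-26\right)\right)^{2} = \left(-880 - 1404\right)^{2} = \left(-2284\right)^{2} = 5216656$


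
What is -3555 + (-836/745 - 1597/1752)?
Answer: -4642782637/1305240 ≈ -3557.0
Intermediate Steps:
-3555 + (-836/745 - 1597/1752) = -3555 - 2654437/1305240 = -4642782637/1305240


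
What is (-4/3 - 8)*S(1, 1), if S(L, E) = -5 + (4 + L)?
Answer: 0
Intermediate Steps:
S(L, E) = -1 + L
(-4/3 - 8)*S(1, 1) = (-4/3 - 8)*(-1 + 1) = (-4*⅓ - 8)*0 = (-4/3 - 8)*0 = -28/3*0 = 0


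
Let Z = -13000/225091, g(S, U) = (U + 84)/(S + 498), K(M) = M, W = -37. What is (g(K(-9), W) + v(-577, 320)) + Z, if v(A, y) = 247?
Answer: 27191388530/110069499 ≈ 247.04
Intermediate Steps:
g(S, U) = (84 + U)/(498 + S)
Z = -13000/225091 (Z = -13000*1/225091 = -13000/225091 ≈ -0.057754)
(g(K(-9), W) + v(-577, 320)) + Z = ((84 - 37)/(498 - 9) + 247) - 13000/225091 = (47/489 + 247) - 13000/225091 = 120830/489 - 13000/225091 = 27191388530/110069499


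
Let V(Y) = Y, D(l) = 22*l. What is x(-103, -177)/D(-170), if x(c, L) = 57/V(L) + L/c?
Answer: -4243/11363990 ≈ -0.00037337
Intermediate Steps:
x(c, L) = 57/L + L/c
x(-103, -177)/D(-170) = (57/(-177) - 177/(-103))/((22*(-170))) = (57*(-1/177) - 177*(-1/103))/(-3740) = (-19/59 + 177/103)*(-1/3740) = (8486/6077)*(-1/3740) = -4243/11363990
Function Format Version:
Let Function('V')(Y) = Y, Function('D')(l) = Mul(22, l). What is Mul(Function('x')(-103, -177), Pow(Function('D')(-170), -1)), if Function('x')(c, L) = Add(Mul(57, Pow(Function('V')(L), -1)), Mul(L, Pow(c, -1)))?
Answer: Rational(-4243, 11363990) ≈ -0.00037337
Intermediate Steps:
Function('x')(c, L) = Add(Mul(57, Pow(L, -1)), Mul(L, Pow(c, -1)))
Mul(Function('x')(-103, -177), Pow(Function('D')(-170), -1)) = Mul(Add(Mul(57, Pow(-177, -1)), Mul(-177, Pow(-103, -1))), Pow(Mul(22, -170), -1)) = Mul(Add(Mul(57, Rational(-1, 177)), Mul(-177, Rational(-1, 103))), Pow(-3740, -1)) = Mul(Add(Rational(-19, 59), Rational(177, 103)), Rational(-1, 3740)) = Mul(Rational(8486, 6077), Rational(-1, 3740)) = Rational(-4243, 11363990)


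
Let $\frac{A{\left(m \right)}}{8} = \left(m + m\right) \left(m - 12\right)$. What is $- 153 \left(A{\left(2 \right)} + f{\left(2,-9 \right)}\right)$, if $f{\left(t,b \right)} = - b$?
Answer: $47583$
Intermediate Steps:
$A{\left(m \right)} = 16 m \left(-12 + m\right)$ ($A{\left(m \right)} = 8 \left(m + m\right) \left(m - 12\right) = 8 \cdot 2 m \left(-12 + m\right) = 16 m \left(-12 + m\right)$)
$- 153 \left(A{\left(2 \right)} + f{\left(2,-9 \right)}\right) = - 153 \left(16 \cdot 2 \left(-12 + 2\right) - -9\right) = - 153 \left(16 \cdot 2 \left(-10\right) + 9\right) = - 153 \left(-320 + 9\right) = \left(-153\right) \left(-311\right) = 47583$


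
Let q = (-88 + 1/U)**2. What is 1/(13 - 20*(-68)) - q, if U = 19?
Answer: -3833746532/495653 ≈ -7734.7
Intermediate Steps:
q = 2792241/361 (q = (-88 + 1/19)**2 = (-1671/19)**2 = 2792241/361 ≈ 7734.7)
1/(13 - 20*(-68)) - q = 1/(13 - 20*(-68)) - 1*2792241/361 = 1/(13 + 1360) - 2792241/361 = 1/1373 - 2792241/361 = -3833746532/495653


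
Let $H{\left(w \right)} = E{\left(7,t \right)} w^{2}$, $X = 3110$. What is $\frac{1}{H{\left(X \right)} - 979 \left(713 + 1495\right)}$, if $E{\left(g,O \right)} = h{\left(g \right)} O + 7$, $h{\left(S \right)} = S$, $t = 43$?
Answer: $\frac{1}{2976845168} \approx 3.3593 \cdot 10^{-10}$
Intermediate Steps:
$E{\left(g,O \right)} = 7 + O g$ ($E{\left(g,O \right)} = g O + 7 = O g + 7 = 7 + O g$)
$H{\left(w \right)} = 308 w^{2}$ ($H{\left(w \right)} = \left(7 + 43 \cdot 7\right) w^{2} = \left(7 + 301\right) w^{2} = 308 w^{2}$)
$\frac{1}{H{\left(X \right)} - 979 \left(713 + 1495\right)} = \frac{1}{308 \cdot 3110^{2} - 979 \left(713 + 1495\right)} = \frac{1}{308 \cdot 9672100 - 2161632} = \frac{1}{2979006800 - 2161632} = \frac{1}{2976845168}$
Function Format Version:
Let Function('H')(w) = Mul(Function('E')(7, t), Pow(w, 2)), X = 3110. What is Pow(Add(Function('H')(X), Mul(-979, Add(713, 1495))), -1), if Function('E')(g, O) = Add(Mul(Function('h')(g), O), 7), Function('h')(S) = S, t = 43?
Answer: Rational(1, 2976845168) ≈ 3.3593e-10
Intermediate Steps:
Function('E')(g, O) = Add(7, Mul(O, g)) (Function('E')(g, O) = Add(Mul(g, O), 7) = Add(Mul(O, g), 7) = Add(7, Mul(O, g)))
Function('H')(w) = Mul(308, Pow(w, 2)) (Function('H')(w) = Mul(Add(7, Mul(43, 7)), Pow(w, 2)) = Mul(Add(7, 301), Pow(w, 2)) = Mul(308, Pow(w, 2)))
Pow(Add(Function('H')(X), Mul(-979, Add(713, 1495))), -1) = Pow(Add(Mul(308, Pow(3110, 2)), Mul(-979, Add(713, 1495))), -1) = Pow(Add(Mul(308, 9672100), Mul(-979, 2208)), -1) = Pow(Add(2979006800, -2161632), -1) = Pow(2976845168, -1) = Rational(1, 2976845168)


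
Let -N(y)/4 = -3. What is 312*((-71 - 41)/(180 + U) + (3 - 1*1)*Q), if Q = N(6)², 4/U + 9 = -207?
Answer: 871423488/9719 ≈ 89662.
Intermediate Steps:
N(y) = 12 (N(y) = -4*(-3) = 12)
U = -1/54 (U = 4/(-9 - 207) = 4/(-216) = 4*(-1/216) = -1/54 ≈ -0.018519)
Q = 144 (Q = 12² = 144)
312*((-71 - 41)/(180 + U) + (3 - 1*1)*Q) = 312*((-71 - 41)/(180 - 1/54) + (3 - 1*1)*144) = 312*(-112/9719/54 + (3 - 1)*144) = 312*(-112*54/9719 + 2*144) = 312*(-6048/9719 + 288) = 312*(2793024/9719) = 871423488/9719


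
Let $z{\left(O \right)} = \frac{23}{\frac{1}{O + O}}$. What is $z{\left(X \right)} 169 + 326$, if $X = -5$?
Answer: $-38544$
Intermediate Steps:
$z{\left(O \right)} = 46 O$ ($z{\left(O \right)} = \frac{23}{\frac{1}{2 O}} = \frac{23}{\frac{1}{2} \frac{1}{O}} = 23 \cdot 2 O = 46 O$)
$z{\left(X \right)} 169 + 326 = 46 \left(-5\right) 169 + 326 = \left(-230\right) 169 + 326 = -38870 + 326 = -38544$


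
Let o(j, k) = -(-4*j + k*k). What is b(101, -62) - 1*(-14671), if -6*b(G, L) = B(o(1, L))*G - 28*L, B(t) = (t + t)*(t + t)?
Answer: -2978568055/3 ≈ -9.9286e+8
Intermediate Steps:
o(j, k) = -k² + 4*j (o(j, k) = -(-4*j + k²) = -(k² - 4*j) = -k² + 4*j)
B(t) = 4*t² (B(t) = (2*t)*(2*t) = 4*t²)
b(G, L) = 14*L/3 - 2*G*(4 - L²)²/3 (b(G, L) = -((4*(-L² + 4*1)²)*G - 28*L)/6 = -((4*(-L² + 4)²)*G - 28*L)/6 = -((4*(4 - L²)²)*G - 28*L)/6 = -(4*G*(4 - L²)² - 28*L)/6 = -(-28*L + 4*G*(4 - L²)²)/6 = 14*L/3 - 2*G*(4 - L²)²/3)
b(101, -62) - 1*(-14671) = ((14/3)*(-62) - ⅔*101*(-4 + (-62)²)²) - 1*(-14671) = (-868/3 - ⅔*101*(-4 + 3844)²) + 14671 = (-868/3 - ⅔*101*3840²) + 14671 = (-868/3 - ⅔*101*14745600) + 14671 = (-868/3 - 992870400) + 14671 = -2978612068/3 + 14671 = -2978568055/3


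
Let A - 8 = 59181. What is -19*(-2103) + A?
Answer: 99146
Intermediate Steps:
A = 59189 (A = 8 + 59181 = 59189)
-19*(-2103) + A = -19*(-2103) + 59189 = 39957 + 59189 = 99146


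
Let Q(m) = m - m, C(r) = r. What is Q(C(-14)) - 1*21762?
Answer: -21762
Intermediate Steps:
Q(m) = 0
Q(C(-14)) - 1*21762 = 0 - 1*21762 = 0 - 21762 = -21762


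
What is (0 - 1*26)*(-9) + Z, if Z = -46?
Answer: 188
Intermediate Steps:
(0 - 1*26)*(-9) + Z = (0 - 1*26)*(-9) - 46 = (0 - 26)*(-9) - 46 = -26*(-9) - 46 = 234 - 46 = 188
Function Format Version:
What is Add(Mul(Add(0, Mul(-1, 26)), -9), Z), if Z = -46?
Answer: 188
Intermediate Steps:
Add(Mul(Add(0, Mul(-1, 26)), -9), Z) = Add(Mul(Add(0, Mul(-1, 26)), -9), -46) = Add(Mul(Add(0, -26), -9), -46) = Add(Mul(-26, -9), -46) = Add(234, -46) = 188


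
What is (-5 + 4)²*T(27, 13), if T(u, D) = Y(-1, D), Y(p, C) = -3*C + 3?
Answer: -36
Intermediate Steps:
Y(p, C) = 3 - 3*C
T(u, D) = 3 - 3*D
(-5 + 4)²*T(27, 13) = (-5 + 4)²*(3 - 3*13) = (-1)²*(3 - 39) = 1*(-36) = -36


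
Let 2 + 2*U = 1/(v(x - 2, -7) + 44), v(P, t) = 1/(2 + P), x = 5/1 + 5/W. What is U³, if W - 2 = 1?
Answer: -665338617/688465387 ≈ -0.96641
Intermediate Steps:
W = 3 (W = 2 + 1 = 3)
x = 20/3 (x = 5/1 + 5/3 = 5*1 + 5*(⅓) = 5 + 5/3 = 20/3 ≈ 6.6667)
U = -873/883 (U = -1 + 1/(2*(1/(2 + (20/3 - 2)) + 44)) = -1 + 1/(2*(1/(2 + 14/3) + 44)) = -1 + 1/(2*(1/(20/3) + 44)) = -1 + 1/(2*(3/20 + 44)) = -1 + 1/(2*(883/20)) = -1 + (½)*(20/883) = -1 + 10/883 = -873/883 ≈ -0.98868)
U³ = (-873/883)³ = -665338617/688465387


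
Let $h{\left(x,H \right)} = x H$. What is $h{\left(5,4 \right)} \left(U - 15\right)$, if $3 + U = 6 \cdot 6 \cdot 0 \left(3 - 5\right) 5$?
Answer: $-360$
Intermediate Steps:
$h{\left(x,H \right)} = H x$
$U = -3$ ($U = -3 + 6 \cdot 6 \cdot 0 \left(3 - 5\right) 5 = -3 + 36 \cdot 0 \left(-2\right) 5 = -3 + 36 \cdot 0 \cdot 5 = -3 + 0 \cdot 5 = -3 + 0 = -3$)
$h{\left(5,4 \right)} \left(U - 15\right) = 4 \cdot 5 \left(-3 - 15\right) = 20 \left(-18\right) = -360$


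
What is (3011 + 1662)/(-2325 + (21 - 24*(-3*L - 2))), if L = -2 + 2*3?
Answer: -4673/1968 ≈ -2.3745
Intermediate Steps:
L = 4 (L = -2 + 6 = 4)
(3011 + 1662)/(-2325 + (21 - 24*(-3*L - 2))) = (3011 + 1662)/(-2325 + (21 - 24*(-3*4 - 2))) = 4673/(-2325 + (21 - 24*(-12 - 2))) = 4673/(-2325 + (21 - 24*(-14))) = 4673/(-2325 + (21 + 336)) = 4673/(-2325 + 357) = 4673/(-1968) = 4673*(-1/1968) = -4673/1968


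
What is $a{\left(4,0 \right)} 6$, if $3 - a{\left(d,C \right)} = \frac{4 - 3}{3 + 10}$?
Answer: $\frac{228}{13} \approx 17.538$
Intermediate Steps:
$a{\left(d,C \right)} = \frac{38}{13}$ ($a{\left(d,C \right)} = 3 - \frac{4 - 3}{3 + 10} = 3 - 1 \cdot \frac{1}{13} = 3 - \frac{1}{13} = \frac{38}{13}$)
$a{\left(4,0 \right)} 6 = \frac{38}{13} \cdot 6 = \frac{228}{13}$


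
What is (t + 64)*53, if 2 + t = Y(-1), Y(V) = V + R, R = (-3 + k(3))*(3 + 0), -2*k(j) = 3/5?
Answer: 27083/10 ≈ 2708.3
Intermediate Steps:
k(j) = -3/10 (k(j) = -3/(2*5) = -1/2*3/5 = -3/10)
R = -99/10 (R = (-3 - 3/10)*(3 + 0) = -33/10*3 = -99/10 ≈ -9.9000)
Y(V) = -99/10 + V (Y(V) = V - 99/10 = -99/10 + V)
t = -129/10 (t = -2 + (-99/10 - 1) = -2 - 109/10 = -129/10 ≈ -12.900)
(t + 64)*53 = (-129/10 + 64)*53 = (511/10)*53 = 27083/10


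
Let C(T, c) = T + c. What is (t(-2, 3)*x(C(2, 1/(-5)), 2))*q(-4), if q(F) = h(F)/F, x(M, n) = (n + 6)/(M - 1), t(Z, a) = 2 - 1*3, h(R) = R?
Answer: -10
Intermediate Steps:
t(Z, a) = -1 (t(Z, a) = 2 - 3 = -1)
x(M, n) = (6 + n)/(-1 + M)
q(F) = 1 (q(F) = F/F = 1)
(t(-2, 3)*x(C(2, 1/(-5)), 2))*q(-4) = -(6 + 2)/(-1 + (2 + 1/(-5)))*1 = -8/(-1 + (2 - ⅕))*1 = -8/(-1 + 9/5)*1 = -8/⅘*1 = -5*8/4*1 = -1*10*1 = -10*1 = -10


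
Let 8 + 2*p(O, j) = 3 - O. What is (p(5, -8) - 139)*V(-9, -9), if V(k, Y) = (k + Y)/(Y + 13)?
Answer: 648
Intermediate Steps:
p(O, j) = -5/2 - O/2 (p(O, j) = -4 + (3 - O)/2 = -4 + (3/2 - O/2) = -5/2 - O/2)
V(k, Y) = (Y + k)/(13 + Y)
(p(5, -8) - 139)*V(-9, -9) = ((-5/2 - 1/2*5) - 139)*((-9 - 9)/(13 - 9)) = ((-5/2 - 5/2) - 139)*(-18/4) = (-5 - 139)*((1/4)*(-18)) = -144*(-9/2) = 648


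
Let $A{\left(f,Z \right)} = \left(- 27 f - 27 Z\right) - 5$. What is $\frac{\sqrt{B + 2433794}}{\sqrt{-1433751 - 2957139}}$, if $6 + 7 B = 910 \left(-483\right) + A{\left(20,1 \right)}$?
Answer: $- \frac{i \sqrt{11567172435}}{146363} \approx - 0.73482 i$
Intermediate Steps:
$A{\left(f,Z \right)} = -5 - 27 Z - 27 f$ ($A{\left(f,Z \right)} = \left(- 27 Z - 27 f\right) - 5 = -5 - 27 Z - 27 f$)
$B = - \frac{440108}{7}$ ($B = - \frac{6}{7} + \frac{910 \left(-483\right) - 572}{7} = - \frac{6}{7} + \frac{-439530 - 572}{7} = - \frac{6}{7} + \frac{1}{7} \left(-440102\right) = - \frac{6}{7} - \frac{440102}{7} = - \frac{440108}{7} \approx -62873.0$)
$\frac{\sqrt{B + 2433794}}{\sqrt{-1433751 - 2957139}} = \frac{\sqrt{- \frac{440108}{7} + 2433794}}{\sqrt{-1433751 - 2957139}} = \frac{\sqrt{\frac{16596450}{7}}}{\sqrt{-4390890}} = \frac{\frac{15}{7} \sqrt{516334}}{7 i \sqrt{89610}} = \frac{15 \sqrt{516334}}{7} \left(- \frac{i \sqrt{89610}}{627270}\right) = - \frac{i \sqrt{11567172435}}{146363}$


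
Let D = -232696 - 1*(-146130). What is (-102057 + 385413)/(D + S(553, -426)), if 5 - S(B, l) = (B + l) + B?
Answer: -283356/87241 ≈ -3.2480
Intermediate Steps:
D = -86566 (D = -232696 + 146130 = -86566)
S(B, l) = 5 - l - 2*B (S(B, l) = 5 - ((B + l) + B) = 5 - (l + 2*B) = 5 + (-l - 2*B) = 5 - l - 2*B)
(-102057 + 385413)/(D + S(553, -426)) = (-102057 + 385413)/(-86566 + (5 - 1*(-426) - 2*553)) = 283356/(-86566 + (5 + 426 - 1106)) = 283356/(-86566 - 675) = 283356/(-87241) = 283356*(-1/87241) = -283356/87241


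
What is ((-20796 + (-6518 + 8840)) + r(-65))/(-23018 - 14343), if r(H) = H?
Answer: 18539/37361 ≈ 0.49621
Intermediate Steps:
((-20796 + (-6518 + 8840)) + r(-65))/(-23018 - 14343) = ((-20796 + (-6518 + 8840)) - 65)/(-23018 - 14343) = ((-20796 + 2322) - 65)/(-37361) = (-18474 - 65)*(-1/37361) = -18539*(-1/37361) = 18539/37361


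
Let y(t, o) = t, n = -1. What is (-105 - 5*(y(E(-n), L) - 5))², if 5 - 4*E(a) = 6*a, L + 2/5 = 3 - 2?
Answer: 99225/16 ≈ 6201.6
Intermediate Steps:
L = ⅗ (L = -⅖ + (3 - 2) = -⅖ + 1 = ⅗ ≈ 0.60000)
E(a) = 5/4 - 3*a/2
(-105 - 5*(y(E(-n), L) - 5))² = (-105 - 5*((5/4 - (-3)*(-1)/2) - 5))² = (-105 - 5*((5/4 - 3/2*1) - 5))² = (-105 - 5*((5/4 - 3/2) - 5))² = (-105 - 5*(-¼ - 5))² = (-105 - 5*(-21/4))² = (-105 + 105/4)² = (-315/4)² = 99225/16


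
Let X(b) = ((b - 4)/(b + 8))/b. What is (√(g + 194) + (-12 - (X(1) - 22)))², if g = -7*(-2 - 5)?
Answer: 3148/9 + 186*√3 ≈ 671.94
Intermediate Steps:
X(b) = (-4 + b)/(b*(8 + b)) (X(b) = ((-4 + b)/(8 + b))/b = (-4 + b)/(b*(8 + b)))
g = 49 (g = -7*(-7) = 49)
(√(g + 194) + (-12 - (X(1) - 22)))² = (√(49 + 194) + (-12 - ((-4 + 1)/(1*(8 + 1)) - 22)))² = (√243 + (-12 - (1*(-3)/9 - 22)))² = (9*√3 + (-12 - (1*(⅑)*(-3) - 22)))² = (9*√3 + (-12 - (-⅓ - 22)))² = (9*√3 + (-12 - 1*(-67/3)))² = (9*√3 + (-12 + 67/3))² = (9*√3 + 31/3)² = (31/3 + 9*√3)²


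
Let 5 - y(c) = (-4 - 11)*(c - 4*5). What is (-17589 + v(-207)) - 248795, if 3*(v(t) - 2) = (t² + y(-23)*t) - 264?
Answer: -208027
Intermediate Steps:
y(c) = -295 + 15*c (y(c) = 5 - (-4 - 11)*(c - 4*5) = 5 - (-15)*(c - 20) = 5 - (-15)*(-20 + c) = 5 - (300 - 15*c) = 5 + (-300 + 15*c) = -295 + 15*c)
v(t) = -86 - 640*t/3 + t²/3 (v(t) = 2 + ((t² + (-295 + 15*(-23))*t) - 264)/3 = 2 + ((t² + (-295 - 345)*t) - 264)/3 = 2 + ((t² - 640*t) - 264)/3 = 2 + (-264 + t² - 640*t)/3 = 2 + (-88 - 640*t/3 + t²/3) = -86 - 640*t/3 + t²/3)
(-17589 + v(-207)) - 248795 = (-17589 + (-86 - 640/3*(-207) + (⅓)*(-207)²)) - 248795 = (-17589 + (-86 + 44160 + (⅓)*42849)) - 248795 = (-17589 + (-86 + 44160 + 14283)) - 248795 = (-17589 + 58357) - 248795 = 40768 - 248795 = -208027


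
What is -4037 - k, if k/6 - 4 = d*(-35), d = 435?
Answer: 87289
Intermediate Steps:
k = -91326 (k = 24 + 6*(435*(-35)) = 24 + 6*(-15225) = 24 - 91350 = -91326)
-4037 - k = -4037 - 1*(-91326) = -4037 + 91326 = 87289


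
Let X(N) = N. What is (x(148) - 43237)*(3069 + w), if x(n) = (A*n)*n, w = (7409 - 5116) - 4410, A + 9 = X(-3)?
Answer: -291392920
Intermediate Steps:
A = -12 (A = -9 - 3 = -12)
w = -2117 (w = 2293 - 4410 = -2117)
x(n) = -12*n**2 (x(n) = (-12*n)*n = -12*n**2)
(x(148) - 43237)*(3069 + w) = (-12*148**2 - 43237)*(3069 - 2117) = (-12*21904 - 43237)*952 = (-262848 - 43237)*952 = -306085*952 = -291392920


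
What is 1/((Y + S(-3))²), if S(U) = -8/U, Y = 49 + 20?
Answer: 9/46225 ≈ 0.00019470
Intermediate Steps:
Y = 69
1/((Y + S(-3))²) = 1/((69 - 8/(-3))²) = 1/((69 - 8*(-⅓))²) = 1/((69 + 8/3)²) = 1/((215/3)²) = 1/(46225/9) = 9/46225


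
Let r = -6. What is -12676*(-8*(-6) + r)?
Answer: -532392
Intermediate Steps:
-12676*(-8*(-6) + r) = -12676*(-8*(-6) - 6) = -12676*(48 - 6) = -12676*42 = -532392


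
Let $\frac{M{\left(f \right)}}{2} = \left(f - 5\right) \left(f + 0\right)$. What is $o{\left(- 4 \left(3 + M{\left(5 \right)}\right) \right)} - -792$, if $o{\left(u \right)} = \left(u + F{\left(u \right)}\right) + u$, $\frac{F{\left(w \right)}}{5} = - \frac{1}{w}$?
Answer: $\frac{9221}{12} \approx 768.42$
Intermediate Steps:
$F{\left(w \right)} = - \frac{5}{w}$ ($F{\left(w \right)} = 5 \left(- \frac{1}{w}\right) = - \frac{5}{w}$)
$M{\left(f \right)} = 2 f \left(-5 + f\right)$ ($M{\left(f \right)} = 2 \left(f - 5\right) \left(f + 0\right) = 2 \left(-5 + f\right) f = 2 f \left(-5 + f\right)$)
$o{\left(u \right)} = - \frac{5}{u} + 2 u$ ($o{\left(u \right)} = \left(u - \frac{5}{u}\right) + u = - \frac{5}{u} + 2 u$)
$o{\left(- 4 \left(3 + M{\left(5 \right)}\right) \right)} - -792 = \left(- \frac{5}{\left(-4\right) \left(3 + 2 \cdot 5 \left(-5 + 5\right)\right)} + 2 \left(- 4 \left(3 + 2 \cdot 5 \left(-5 + 5\right)\right)\right)\right) - -792 = \left(- \frac{5}{\left(-4\right) \left(3 + 2 \cdot 5 \cdot 0\right)} + 2 \left(- 4 \left(3 + 2 \cdot 5 \cdot 0\right)\right)\right) + 792 = \left(- \frac{5}{\left(-4\right) \left(3 + 0\right)} + 2 \left(- 4 \left(3 + 0\right)\right)\right) + 792 = \left(- \frac{5}{\left(-4\right) 3} + 2 \left(\left(-4\right) 3\right)\right) + 792 = \left(- \frac{5}{-12} + 2 \left(-12\right)\right) + 792 = \left(\left(-5\right) \left(- \frac{1}{12}\right) - 24\right) + 792 = \left(\frac{5}{12} - 24\right) + 792 = - \frac{283}{12} + 792 = \frac{9221}{12}$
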